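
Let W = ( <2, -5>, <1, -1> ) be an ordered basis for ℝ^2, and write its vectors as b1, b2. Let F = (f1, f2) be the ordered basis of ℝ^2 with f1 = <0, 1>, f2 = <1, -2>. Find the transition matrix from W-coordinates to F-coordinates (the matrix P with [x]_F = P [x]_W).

Let M have columns bj and N have columns fj. Then for every x, N [x]_F = x = M [x]_W, so P = N^(-1) M.
Since det N = -1, N^(-1) has integer entries; multiplying gives P = [[-1, 1], [2, 1]].

[[-1, 1], [2, 1]]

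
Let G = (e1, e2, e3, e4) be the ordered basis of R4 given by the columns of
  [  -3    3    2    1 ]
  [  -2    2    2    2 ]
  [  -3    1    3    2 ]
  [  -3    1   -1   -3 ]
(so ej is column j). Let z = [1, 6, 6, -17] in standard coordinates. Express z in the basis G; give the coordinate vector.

[2, 0, 2, 3]

[z]_G is the unique c with M c = z, where M has columns e1, ..., e4.
Row-reducing the augmented matrix [M | z] gives c = (2, 0, 2, 3).
Check: 2e1 + 0·e2 + 2e3 + 3e4 = [1, 6, 6, -17].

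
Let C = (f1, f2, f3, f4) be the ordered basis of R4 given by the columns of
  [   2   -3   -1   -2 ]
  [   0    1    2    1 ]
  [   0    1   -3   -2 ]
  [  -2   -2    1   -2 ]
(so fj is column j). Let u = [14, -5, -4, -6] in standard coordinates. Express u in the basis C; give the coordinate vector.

We seek scalars with c_1 f1 + ... + c_4 f4 = u; equivalently solve M c = u where the columns of M are f1, ..., f4.
Row-reducing the augmented matrix [M | u] gives c = (3, -4, -2, 3).
Check: 3f1 - 4f2 - 2f3 + 3f4 = [14, -5, -4, -6].

[3, -4, -2, 3]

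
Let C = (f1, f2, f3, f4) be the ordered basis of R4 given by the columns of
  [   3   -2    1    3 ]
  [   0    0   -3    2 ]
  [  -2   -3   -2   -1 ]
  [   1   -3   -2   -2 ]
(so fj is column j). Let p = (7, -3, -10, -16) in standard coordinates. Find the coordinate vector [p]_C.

(-1, 1, 3, 3)

Write p = c_1 f1 + ... + c_4 f4 and solve for the c_i.
Gaussian elimination on [M | p] yields c = (-1, 1, 3, 3).
Check: -f1 + f2 + 3f3 + 3f4 = (7, -3, -10, -16).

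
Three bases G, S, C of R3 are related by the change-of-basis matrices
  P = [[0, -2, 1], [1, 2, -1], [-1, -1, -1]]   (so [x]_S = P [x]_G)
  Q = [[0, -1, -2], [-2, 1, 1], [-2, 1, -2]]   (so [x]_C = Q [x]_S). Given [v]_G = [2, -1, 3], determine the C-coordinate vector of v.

Apply P to get S-coordinates [5, -3, -4], then Q to get C-coordinates.
The result is [v]_C = [11, -17, -5].

[11, -17, -5]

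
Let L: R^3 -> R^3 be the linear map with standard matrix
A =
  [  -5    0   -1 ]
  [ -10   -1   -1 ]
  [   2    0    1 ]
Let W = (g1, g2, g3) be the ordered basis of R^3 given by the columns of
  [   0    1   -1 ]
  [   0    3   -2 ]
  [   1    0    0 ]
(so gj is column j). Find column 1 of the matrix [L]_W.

[1, 1, 2]

Compute L(g1) = A g1 = [-1, -1, 1] in standard coordinates.
Then write this in W-coordinates: solve for y in y_1 g1 + ... + y_3 g3 = [-1, -1, 1].
This gives y = [1, 1, 2], which is column 1 of [L]_W.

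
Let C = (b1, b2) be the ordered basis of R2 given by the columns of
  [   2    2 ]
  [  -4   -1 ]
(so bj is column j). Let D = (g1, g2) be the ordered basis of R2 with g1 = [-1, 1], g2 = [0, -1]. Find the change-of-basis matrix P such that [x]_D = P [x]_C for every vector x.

[[-2, -2], [2, -1]]

Take x = bj: its C-coordinates are the j-th standard unit vector, so P e_j — column j of P — equals [bj]_D.
b1 = -2g1 + 2g2, giving column 1 = [-2, 2]; repeating for each j gives P = [[-2, -2], [2, -1]].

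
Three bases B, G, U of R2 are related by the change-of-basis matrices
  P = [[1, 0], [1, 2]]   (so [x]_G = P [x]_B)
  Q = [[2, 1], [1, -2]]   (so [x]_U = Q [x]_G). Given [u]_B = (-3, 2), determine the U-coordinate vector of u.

Composing the changes, [u]_U = Q P [u]_B.
Q P = [[3, 2], [-1, -4]]; applying this to (-3, 2) gives (-5, -5).

(-5, -5)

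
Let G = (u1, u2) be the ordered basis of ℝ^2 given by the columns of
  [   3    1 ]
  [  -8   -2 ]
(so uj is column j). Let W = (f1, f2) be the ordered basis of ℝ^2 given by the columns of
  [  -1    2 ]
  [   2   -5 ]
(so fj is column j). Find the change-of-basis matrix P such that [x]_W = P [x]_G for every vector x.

[[1, -1], [2, 0]]

Column j of P is [uj]_W, since P maps G-coordinates to W-coordinates.
Expressing u1 in W: u1 = f1 + 2f2, so column 1 of P is <1, 2>.
Doing the same for each uj gives P = [[1, -1], [2, 0]].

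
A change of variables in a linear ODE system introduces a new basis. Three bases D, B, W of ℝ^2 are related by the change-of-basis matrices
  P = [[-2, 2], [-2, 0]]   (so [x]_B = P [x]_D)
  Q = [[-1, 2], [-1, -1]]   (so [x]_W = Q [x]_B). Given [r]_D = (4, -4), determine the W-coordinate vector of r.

(0, 24)

First [r]_B = P [r]_D = (-16, -8).
Then [r]_W = Q [r]_B = (0, 24).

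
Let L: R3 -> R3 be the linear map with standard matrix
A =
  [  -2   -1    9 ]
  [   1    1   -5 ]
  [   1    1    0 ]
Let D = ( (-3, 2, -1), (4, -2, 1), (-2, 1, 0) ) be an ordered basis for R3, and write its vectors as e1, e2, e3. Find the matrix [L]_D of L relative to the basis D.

With P the matrix whose columns are e1, ..., e3, [L]_D = P^(-1) A P.
Column by column: L(e1) = A e1 = (-5, 4, -1); its D-coordinates (3, 2, 2) give column 1.
Continuing for each basis vector yields [L]_D = [[3, -3, 1], [2, -1, 0], [2, 1, -3]].

[[3, -3, 1], [2, -1, 0], [2, 1, -3]]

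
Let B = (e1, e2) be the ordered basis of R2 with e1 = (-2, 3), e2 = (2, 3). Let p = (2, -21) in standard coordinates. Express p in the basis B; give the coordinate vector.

(-4, -3)

We seek scalars with c_1 e1 + c_2 e2 = p; equivalently solve M c = p where the columns of M are e1, e2.
System: -2c_1 + 2c_2 = 2, 3c_1 + 3c_2 = -21; solving gives c_1 = -4, c_2 = -3.
Check: -4e1 - 3e2 = (2, -21).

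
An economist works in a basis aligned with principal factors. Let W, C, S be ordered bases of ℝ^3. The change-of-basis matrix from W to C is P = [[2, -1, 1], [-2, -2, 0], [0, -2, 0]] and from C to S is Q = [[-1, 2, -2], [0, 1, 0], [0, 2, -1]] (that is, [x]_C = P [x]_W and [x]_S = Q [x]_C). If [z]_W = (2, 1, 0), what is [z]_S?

(-11, -6, -10)

First [z]_C = P [z]_W = (3, -6, -2).
Then [z]_S = Q [z]_C = (-11, -6, -10).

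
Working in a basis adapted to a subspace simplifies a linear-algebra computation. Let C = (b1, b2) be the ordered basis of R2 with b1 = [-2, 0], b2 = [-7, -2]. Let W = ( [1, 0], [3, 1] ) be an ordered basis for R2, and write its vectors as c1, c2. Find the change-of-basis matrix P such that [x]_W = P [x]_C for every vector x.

Column j of P is [bj]_W, since P maps C-coordinates to W-coordinates.
Expressing b1 in W: b1 = -2c1 + 0·c2, so column 1 of P is [-2, 0].
Doing the same for each bj gives P = [[-2, -1], [0, -2]].

[[-2, -1], [0, -2]]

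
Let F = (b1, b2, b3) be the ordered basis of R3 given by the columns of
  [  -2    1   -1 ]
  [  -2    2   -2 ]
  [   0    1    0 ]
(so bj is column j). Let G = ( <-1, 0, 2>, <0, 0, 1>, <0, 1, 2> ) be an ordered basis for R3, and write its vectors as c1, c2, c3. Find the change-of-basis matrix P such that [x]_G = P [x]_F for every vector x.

Column j of P is [bj]_G, since P maps F-coordinates to G-coordinates.
Expressing b1 in G: b1 = 2c1 + 0·c2 - 2c3, so column 1 of P is <2, 0, -2>.
Doing the same for each bj gives P = [[2, -1, 1], [0, -1, 2], [-2, 2, -2]].

[[2, -1, 1], [0, -1, 2], [-2, 2, -2]]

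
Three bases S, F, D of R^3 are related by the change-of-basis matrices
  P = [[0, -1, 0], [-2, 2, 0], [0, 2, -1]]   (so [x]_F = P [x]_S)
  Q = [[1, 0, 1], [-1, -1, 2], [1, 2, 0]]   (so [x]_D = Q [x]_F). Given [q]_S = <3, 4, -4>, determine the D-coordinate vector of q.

First [q]_F = P [q]_S = <-4, 2, 12>.
Then [q]_D = Q [q]_F = <8, 26, 0>.

<8, 26, 0>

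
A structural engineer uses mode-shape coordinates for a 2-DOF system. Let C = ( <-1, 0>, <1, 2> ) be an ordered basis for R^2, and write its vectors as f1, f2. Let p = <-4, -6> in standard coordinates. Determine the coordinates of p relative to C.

We seek scalars with c_1 f1 + c_2 f2 = p; equivalently solve M c = p where the columns of M are f1, f2.
System: -c_1 + c_2 = -4, 0c_1 + 2c_2 = -6; solving gives c_1 = 1, c_2 = -3.
Check: f1 - 3f2 = <-4, -6>.

<1, -3>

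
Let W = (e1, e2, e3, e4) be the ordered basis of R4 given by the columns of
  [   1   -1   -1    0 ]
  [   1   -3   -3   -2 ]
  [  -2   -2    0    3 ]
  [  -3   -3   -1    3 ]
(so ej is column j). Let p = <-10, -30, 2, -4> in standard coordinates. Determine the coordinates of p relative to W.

<-2, 4, 4, 2>

[p]_W is the unique c with M c = p, where M has columns e1, ..., e4.
Gaussian elimination on [M | p] yields c = (-2, 4, 4, 2).
Check: -2e1 + 4e2 + 4e3 + 2e4 = <-10, -30, 2, -4>.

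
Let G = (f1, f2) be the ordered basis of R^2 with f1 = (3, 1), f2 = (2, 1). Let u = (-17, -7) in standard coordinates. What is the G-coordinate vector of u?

(-3, -4)

[u]_G is the unique c with M c = u, where M has columns f1, f2.
System: 3c_1 + 2c_2 = -17, c_1 + c_2 = -7; solving gives c_1 = -3, c_2 = -4.
Check: -3f1 - 4f2 = (-17, -7).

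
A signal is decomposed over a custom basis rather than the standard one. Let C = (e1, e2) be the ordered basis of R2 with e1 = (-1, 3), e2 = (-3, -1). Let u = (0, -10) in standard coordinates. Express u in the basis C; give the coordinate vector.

Write u = c_1 e1 + c_2 e2 and solve for the c_i.
System: -c_1 - 3c_2 = 0, 3c_1 - c_2 = -10; solving gives c_1 = -3, c_2 = 1.
Check: -3e1 + e2 = (0, -10).

(-3, 1)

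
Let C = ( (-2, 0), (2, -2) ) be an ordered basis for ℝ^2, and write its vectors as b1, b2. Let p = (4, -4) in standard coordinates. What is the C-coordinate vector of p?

(0, 2)

Write p = c_1 b1 + c_2 b2 and solve for the c_i.
System: -2c_1 + 2c_2 = 4, 0c_1 - 2c_2 = -4; solving gives c_1 = 0, c_2 = 2.
Check: 0·b1 + 2b2 = (4, -4).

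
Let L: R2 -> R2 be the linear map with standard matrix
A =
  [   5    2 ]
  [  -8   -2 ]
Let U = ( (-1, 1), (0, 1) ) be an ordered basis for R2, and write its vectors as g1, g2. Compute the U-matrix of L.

Let P have columns g1, g2. Then [L]_U = P^(-1) A P.
Here det P = -1, so P^(-1) is integer; computing A P first and then P^(-1)(A P) gives [[3, -2], [3, 0]].

[[3, -2], [3, 0]]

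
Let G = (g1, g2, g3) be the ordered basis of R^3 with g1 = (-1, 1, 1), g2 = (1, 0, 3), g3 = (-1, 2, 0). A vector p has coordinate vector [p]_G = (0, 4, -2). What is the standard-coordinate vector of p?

The coordinates say p = 0·g1 + 4g2 - 2g3; adding the scaled basis vectors gives (6, -4, 12).

(6, -4, 12)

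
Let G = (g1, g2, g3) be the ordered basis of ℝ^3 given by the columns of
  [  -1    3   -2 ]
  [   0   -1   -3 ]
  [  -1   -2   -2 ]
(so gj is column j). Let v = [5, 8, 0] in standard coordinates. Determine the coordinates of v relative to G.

Write v = c_1 g1 + ... + c_3 g3 and solve for the c_i.
Gaussian elimination on [M | v] yields c = (4, 1, -3).
Check: 4g1 + g2 - 3g3 = [5, 8, 0].

[4, 1, -3]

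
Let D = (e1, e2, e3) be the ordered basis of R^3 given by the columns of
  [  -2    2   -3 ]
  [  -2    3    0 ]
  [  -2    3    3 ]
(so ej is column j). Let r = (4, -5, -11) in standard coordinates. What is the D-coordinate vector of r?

[r]_D is the unique c with M c = r, where M has columns e1, ..., e3.
Row-reducing the augmented matrix [M | r] gives c = (-2, -3, -2).
Check: -2e1 - 3e2 - 2e3 = (4, -5, -11).

(-2, -3, -2)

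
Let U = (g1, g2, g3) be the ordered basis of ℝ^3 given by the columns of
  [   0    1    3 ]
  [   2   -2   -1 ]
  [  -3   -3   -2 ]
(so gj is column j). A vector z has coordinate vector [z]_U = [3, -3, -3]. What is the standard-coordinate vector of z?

z = M [z]_U, where M has columns g1, ..., g3.
Carrying out the matrix-vector product, z = [-12, 15, 6].

[-12, 15, 6]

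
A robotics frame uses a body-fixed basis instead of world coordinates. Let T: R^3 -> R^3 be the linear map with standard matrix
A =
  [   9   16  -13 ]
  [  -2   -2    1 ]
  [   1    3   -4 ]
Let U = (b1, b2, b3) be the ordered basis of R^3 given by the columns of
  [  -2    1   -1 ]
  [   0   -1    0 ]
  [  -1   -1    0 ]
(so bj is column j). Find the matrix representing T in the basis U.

With P the matrix whose columns are b1, ..., b3, [T]_U = P^(-1) A P.
Column by column: T(b1) = A b1 = [-5, 3, 2]; its U-coordinates [1, -3, 0] give column 1.
Continuing for each basis vector yields [T]_U = [[1, -3, 3], [-3, 1, -2], [0, 1, 1]].

[[1, -3, 3], [-3, 1, -2], [0, 1, 1]]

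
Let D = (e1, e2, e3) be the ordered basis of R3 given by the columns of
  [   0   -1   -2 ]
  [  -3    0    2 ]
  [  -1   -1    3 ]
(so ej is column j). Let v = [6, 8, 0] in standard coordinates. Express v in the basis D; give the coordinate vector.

[-4, -2, -2]

Write v = c_1 e1 + ... + c_3 e3 and solve for the c_i.
Solving this 3x3 system gives c = (-4, -2, -2).
Check: -4e1 - 2e2 - 2e3 = [6, 8, 0].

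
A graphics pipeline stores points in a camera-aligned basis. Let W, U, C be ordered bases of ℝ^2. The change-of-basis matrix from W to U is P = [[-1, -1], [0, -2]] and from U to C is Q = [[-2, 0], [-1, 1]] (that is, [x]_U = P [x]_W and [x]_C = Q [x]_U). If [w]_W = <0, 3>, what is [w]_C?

First [w]_U = P [w]_W = <-3, -6>.
Then [w]_C = Q [w]_U = <6, -3>.

<6, -3>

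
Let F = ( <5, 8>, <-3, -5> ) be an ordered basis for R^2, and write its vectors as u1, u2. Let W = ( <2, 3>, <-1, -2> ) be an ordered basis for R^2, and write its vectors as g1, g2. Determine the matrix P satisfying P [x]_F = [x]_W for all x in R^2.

[[2, -1], [-1, 1]]

Take x = uj: its F-coordinates are the j-th standard unit vector, so P e_j — column j of P — equals [uj]_W.
u1 = 2g1 - g2, giving column 1 = <2, -1>; repeating for each j gives P = [[2, -1], [-1, 1]].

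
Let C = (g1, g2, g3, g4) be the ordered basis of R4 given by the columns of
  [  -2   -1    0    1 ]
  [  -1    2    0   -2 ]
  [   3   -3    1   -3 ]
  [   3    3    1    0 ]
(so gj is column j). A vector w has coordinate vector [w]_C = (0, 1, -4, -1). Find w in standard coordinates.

(-2, 4, -4, -1)

By definition w = 0·g1 + g2 - 4g3 - g4.
Summing componentwise gives (-2, 4, -4, -1).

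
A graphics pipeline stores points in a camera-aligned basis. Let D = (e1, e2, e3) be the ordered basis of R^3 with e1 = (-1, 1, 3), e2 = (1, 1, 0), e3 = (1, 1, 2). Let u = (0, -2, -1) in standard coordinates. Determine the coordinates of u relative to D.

(-1, -2, 1)

We seek scalars with c_1 e1 + ... + c_3 e3 = u; equivalently solve M c = u where the columns of M are e1, ..., e3.
Gaussian elimination on [M | u] yields c = (-1, -2, 1).
Check: -e1 - 2e2 + e3 = (0, -2, -1).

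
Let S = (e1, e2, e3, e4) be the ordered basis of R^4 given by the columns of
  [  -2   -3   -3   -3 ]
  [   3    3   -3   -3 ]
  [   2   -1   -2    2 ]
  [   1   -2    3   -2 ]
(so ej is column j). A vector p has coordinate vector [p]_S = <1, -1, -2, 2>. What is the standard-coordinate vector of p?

<1, 0, 11, -7>

By definition p = e1 - e2 - 2e3 + 2e4.
Summing componentwise gives <1, 0, 11, -7>.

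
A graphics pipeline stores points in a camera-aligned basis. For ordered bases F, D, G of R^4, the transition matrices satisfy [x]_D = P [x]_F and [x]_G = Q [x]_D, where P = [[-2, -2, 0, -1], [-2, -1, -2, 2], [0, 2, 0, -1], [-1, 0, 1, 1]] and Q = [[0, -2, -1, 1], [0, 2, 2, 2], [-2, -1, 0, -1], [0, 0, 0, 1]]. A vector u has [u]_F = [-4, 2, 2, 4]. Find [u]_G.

[-10, 40, -20, 10]

First [u]_D = P [u]_F = [0, 10, 0, 10].
Then [u]_G = Q [u]_D = [-10, 40, -20, 10].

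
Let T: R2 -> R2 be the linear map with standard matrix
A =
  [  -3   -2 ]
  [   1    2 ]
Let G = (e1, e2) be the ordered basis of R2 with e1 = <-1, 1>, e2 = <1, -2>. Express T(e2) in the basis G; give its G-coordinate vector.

Column 2 of [T]_G is the G-coordinate vector of T(e2).
In standard coordinates T(e2) = A e2 = <1, -3>.
Converting to G: <1, -3> = e1 + 2e2, so the coordinate vector is <1, 2>.

<1, 2>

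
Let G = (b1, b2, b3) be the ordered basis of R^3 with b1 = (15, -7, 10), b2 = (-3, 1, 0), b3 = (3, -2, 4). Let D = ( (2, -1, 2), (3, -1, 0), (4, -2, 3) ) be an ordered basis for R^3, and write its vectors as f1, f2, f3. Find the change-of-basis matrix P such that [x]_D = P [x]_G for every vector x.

Let M have columns bj and N have columns fj. Then for every x, N [x]_D = x = M [x]_G, so P = N^(-1) M.
Since det N = -1, N^(-1) has integer entries; multiplying gives P = [[2, 0, -1], [1, -1, -1], [2, 0, 2]].

[[2, 0, -1], [1, -1, -1], [2, 0, 2]]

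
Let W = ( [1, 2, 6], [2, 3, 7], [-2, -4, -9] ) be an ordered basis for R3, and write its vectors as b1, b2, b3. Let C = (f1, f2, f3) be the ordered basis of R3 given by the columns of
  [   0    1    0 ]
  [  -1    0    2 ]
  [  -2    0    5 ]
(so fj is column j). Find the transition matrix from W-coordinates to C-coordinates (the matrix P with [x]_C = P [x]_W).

[[2, -1, 2], [1, 2, -2], [2, 1, -1]]

Let M have columns bj and N have columns fj. Then for every x, N [x]_C = x = M [x]_W, so P = N^(-1) M.
Since det N = 1, N^(-1) has integer entries; multiplying gives P = [[2, -1, 2], [1, 2, -2], [2, 1, -1]].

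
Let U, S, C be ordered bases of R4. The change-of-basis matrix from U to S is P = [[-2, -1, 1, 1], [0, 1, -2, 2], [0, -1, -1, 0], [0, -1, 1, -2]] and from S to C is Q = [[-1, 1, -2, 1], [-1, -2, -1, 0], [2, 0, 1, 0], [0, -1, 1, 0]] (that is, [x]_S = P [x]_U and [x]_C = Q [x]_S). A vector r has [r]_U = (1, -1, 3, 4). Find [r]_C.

Composing the changes, [r]_C = Q P [r]_U.
Q P = [[2, 3, 0, -1], [2, 0, 4, -5], [-4, -3, 1, 2], [0, -2, 1, -2]]; applying this to (1, -1, 3, 4) gives (-5, -6, 10, -3).

(-5, -6, 10, -3)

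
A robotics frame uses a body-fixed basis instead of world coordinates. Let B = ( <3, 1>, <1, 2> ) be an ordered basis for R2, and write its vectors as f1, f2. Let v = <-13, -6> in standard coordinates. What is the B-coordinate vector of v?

Write v = c_1 f1 + c_2 f2 and solve for the c_i.
System: 3c_1 + c_2 = -13, c_1 + 2c_2 = -6; solving gives c_1 = -4, c_2 = -1.
Check: -4f1 - f2 = <-13, -6>.

<-4, -1>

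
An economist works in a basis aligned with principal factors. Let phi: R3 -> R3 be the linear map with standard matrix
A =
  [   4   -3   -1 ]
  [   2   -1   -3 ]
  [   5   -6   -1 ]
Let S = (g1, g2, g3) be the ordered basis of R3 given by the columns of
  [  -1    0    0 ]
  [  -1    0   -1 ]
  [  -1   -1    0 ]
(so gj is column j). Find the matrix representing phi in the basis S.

Let P have columns g1, ..., g3. Then [phi]_S = P^(-1) A P.
Here det P = 1, so P^(-1) is integer; computing A P first and then P^(-1)(A P) gives [[0, -1, -3], [-2, 0, -3], [-2, -2, 2]].

[[0, -1, -3], [-2, 0, -3], [-2, -2, 2]]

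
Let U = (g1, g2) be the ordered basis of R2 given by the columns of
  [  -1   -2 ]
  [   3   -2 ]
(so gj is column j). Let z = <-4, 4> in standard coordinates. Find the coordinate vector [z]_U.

Write z = c_1 g1 + c_2 g2 and solve for the c_i.
System: -c_1 - 2c_2 = -4, 3c_1 - 2c_2 = 4; solving gives c_1 = 2, c_2 = 1.
Check: 2g1 + g2 = <-4, 4>.

<2, 1>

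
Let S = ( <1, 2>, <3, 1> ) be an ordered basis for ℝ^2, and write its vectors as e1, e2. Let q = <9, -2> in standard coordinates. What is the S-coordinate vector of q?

Write q = c_1 e1 + c_2 e2 and solve for the c_i.
System: c_1 + 3c_2 = 9, 2c_1 + c_2 = -2; solving gives c_1 = -3, c_2 = 4.
Check: -3e1 + 4e2 = <9, -2>.

<-3, 4>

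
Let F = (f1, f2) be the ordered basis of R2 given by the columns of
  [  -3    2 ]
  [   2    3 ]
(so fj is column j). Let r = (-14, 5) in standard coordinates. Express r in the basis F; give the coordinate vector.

Write r = c_1 f1 + c_2 f2 and solve for the c_i.
System: -3c_1 + 2c_2 = -14, 2c_1 + 3c_2 = 5; solving gives c_1 = 4, c_2 = -1.
Check: 4f1 - f2 = (-14, 5).

(4, -1)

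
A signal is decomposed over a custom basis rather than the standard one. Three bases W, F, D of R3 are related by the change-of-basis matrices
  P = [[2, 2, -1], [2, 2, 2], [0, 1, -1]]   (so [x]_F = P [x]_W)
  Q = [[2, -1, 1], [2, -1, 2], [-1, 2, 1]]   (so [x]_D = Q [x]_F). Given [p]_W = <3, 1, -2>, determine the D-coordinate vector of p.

<19, 22, 1>

Composing the changes, [p]_D = Q P [p]_W.
Q P = [[2, 3, -5], [2, 4, -6], [2, 3, 4]]; applying this to <3, 1, -2> gives <19, 22, 1>.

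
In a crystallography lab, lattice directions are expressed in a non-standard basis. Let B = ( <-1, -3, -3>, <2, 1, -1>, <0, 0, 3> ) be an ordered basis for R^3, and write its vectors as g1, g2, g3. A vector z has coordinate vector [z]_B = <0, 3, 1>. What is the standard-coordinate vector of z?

<6, 3, 0>

By definition z = 0·g1 + 3g2 + g3.
Summing componentwise gives <6, 3, 0>.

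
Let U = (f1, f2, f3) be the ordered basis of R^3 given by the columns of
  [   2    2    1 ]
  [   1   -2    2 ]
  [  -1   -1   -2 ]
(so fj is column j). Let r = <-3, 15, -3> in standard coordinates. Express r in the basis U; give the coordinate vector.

We seek scalars with c_1 f1 + ... + c_3 f3 = r; equivalently solve M c = r where the columns of M are f1, ..., f3.
Row-reducing the augmented matrix [M | r] gives c = (1, -4, 3).
Check: f1 - 4f2 + 3f3 = <-3, 15, -3>.

<1, -4, 3>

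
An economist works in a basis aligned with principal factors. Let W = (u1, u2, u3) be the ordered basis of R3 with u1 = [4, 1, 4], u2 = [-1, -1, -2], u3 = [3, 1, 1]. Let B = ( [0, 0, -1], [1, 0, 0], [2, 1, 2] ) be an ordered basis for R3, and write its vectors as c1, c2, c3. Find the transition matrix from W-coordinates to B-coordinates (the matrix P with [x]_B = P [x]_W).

Let M have columns uj and N have columns cj. Then for every x, N [x]_B = x = M [x]_W, so P = N^(-1) M.
Since det N = -1, N^(-1) has integer entries; multiplying gives P = [[-2, 0, 1], [2, 1, 1], [1, -1, 1]].

[[-2, 0, 1], [2, 1, 1], [1, -1, 1]]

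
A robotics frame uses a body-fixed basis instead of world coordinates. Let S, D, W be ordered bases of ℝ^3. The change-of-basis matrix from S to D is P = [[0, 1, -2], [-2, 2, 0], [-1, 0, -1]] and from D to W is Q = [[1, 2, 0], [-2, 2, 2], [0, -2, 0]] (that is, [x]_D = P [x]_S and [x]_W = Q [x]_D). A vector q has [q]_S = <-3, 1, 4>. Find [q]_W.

<9, 28, -16>

Composing the changes, [q]_W = Q P [q]_S.
Q P = [[-4, 5, -2], [-6, 2, 2], [4, -4, 0]]; applying this to <-3, 1, 4> gives <9, 28, -16>.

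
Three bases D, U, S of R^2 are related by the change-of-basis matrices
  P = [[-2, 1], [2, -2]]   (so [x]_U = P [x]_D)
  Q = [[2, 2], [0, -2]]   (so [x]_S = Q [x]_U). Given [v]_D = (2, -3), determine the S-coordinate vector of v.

First [v]_U = P [v]_D = (-7, 10).
Then [v]_S = Q [v]_U = (6, -20).

(6, -20)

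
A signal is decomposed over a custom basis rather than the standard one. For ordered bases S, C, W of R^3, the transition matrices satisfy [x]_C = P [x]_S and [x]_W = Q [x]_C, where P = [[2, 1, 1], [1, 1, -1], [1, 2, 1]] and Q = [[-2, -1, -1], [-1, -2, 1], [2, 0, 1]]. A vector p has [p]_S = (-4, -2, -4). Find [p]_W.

(42, 6, -40)

First [p]_C = P [p]_S = (-14, -2, -12).
Then [p]_W = Q [p]_C = (42, 6, -40).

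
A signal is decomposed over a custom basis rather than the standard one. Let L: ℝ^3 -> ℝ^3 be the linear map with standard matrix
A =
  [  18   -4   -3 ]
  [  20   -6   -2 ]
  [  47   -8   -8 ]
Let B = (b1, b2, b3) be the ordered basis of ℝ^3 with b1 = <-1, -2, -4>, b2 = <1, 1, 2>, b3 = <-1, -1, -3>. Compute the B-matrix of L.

With P the matrix whose columns are b1, ..., b3, [L]_B = P^(-1) A P.
Column by column: L(b1) = A b1 = <2, 0, 1>; its B-coordinates <2, 3, -1> give column 1.
Continuing for each basis vector yields [L]_B = [[2, -2, 3], [3, 3, -3], [-1, -3, -1]].

[[2, -2, 3], [3, 3, -3], [-1, -3, -1]]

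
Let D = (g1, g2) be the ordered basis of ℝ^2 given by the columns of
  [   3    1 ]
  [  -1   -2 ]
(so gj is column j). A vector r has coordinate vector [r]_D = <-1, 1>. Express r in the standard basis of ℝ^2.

<-2, -1>

By definition r = -g1 + g2.
Summing componentwise gives <-2, -1>.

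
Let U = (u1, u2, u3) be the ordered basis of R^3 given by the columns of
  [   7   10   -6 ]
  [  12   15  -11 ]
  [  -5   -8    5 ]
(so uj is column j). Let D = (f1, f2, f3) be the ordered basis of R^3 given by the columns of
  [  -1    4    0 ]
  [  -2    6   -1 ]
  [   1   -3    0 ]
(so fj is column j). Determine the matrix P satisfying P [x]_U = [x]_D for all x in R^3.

Column j of P is [uj]_D, since P maps U-coordinates to D-coordinates.
Expressing u1 in D: u1 = f1 + 2f2 - 2f3, so column 1 of P is (1, 2, -2).
Doing the same for each uj gives P = [[1, -2, 2], [2, 2, -1], [-2, 1, 1]].

[[1, -2, 2], [2, 2, -1], [-2, 1, 1]]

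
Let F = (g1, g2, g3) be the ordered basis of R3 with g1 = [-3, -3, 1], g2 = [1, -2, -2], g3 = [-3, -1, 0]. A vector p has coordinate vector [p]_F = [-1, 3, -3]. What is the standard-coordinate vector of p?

[15, 0, -7]

p = M [p]_F, where M has columns g1, ..., g3.
Carrying out the matrix-vector product, p = [15, 0, -7].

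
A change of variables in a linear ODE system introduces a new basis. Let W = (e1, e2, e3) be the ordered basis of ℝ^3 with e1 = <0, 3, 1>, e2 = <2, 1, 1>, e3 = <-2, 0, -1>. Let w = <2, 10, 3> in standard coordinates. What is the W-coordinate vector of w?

<2, 4, 3>

[w]_W is the unique c with M c = w, where M has columns e1, ..., e3.
Row-reducing the augmented matrix [M | w] gives c = (2, 4, 3).
Check: 2e1 + 4e2 + 3e3 = <2, 10, 3>.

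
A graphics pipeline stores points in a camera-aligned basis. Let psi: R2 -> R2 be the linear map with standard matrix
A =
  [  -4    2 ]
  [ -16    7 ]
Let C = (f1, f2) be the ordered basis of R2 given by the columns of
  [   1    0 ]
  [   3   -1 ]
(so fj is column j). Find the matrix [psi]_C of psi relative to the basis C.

[[2, -2], [1, 1]]

The j-th column of [psi]_C is [psi(fj)]_C.
psi(f1) = A f1 = <2, 5> = 2f1 + f2, so column 1 is <2, 1>.
Repeating for f2 and assembling the columns gives [[2, -2], [1, 1]].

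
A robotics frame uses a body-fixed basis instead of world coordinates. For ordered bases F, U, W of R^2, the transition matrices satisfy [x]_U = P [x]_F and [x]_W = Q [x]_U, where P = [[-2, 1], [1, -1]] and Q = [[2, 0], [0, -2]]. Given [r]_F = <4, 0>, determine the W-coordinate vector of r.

First [r]_U = P [r]_F = <-8, 4>.
Then [r]_W = Q [r]_U = <-16, -8>.

<-16, -8>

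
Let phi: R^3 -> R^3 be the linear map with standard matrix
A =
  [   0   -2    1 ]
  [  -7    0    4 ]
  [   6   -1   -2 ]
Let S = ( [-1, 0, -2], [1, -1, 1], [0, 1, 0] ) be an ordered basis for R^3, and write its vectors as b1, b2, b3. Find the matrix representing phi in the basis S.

[[0, -2, -1], [-2, 1, -3], [-3, -2, -3]]

The j-th column of [phi]_S is [phi(bj)]_S.
phi(b1) = A b1 = [-2, -1, -2] = 0·b1 - 2b2 - 3b3, so column 1 is [0, -2, -3].
Repeating for b2, b3 and assembling the columns gives [[0, -2, -1], [-2, 1, -3], [-3, -2, -3]].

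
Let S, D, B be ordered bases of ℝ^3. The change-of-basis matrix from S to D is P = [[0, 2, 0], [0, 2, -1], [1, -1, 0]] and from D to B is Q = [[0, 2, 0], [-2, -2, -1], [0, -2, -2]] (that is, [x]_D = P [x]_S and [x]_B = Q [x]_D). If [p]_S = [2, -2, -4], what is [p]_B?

Composing the changes, [p]_B = Q P [p]_S.
Q P = [[0, 4, -2], [-1, -7, 2], [-2, -2, 2]]; applying this to [2, -2, -4] gives [0, 4, -8].

[0, 4, -8]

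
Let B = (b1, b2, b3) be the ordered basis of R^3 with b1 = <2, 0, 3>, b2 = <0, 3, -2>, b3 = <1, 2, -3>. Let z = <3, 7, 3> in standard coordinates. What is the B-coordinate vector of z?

Write z = c_1 b1 + ... + c_3 b3 and solve for the c_i.
Row-reducing the augmented matrix [M | z] gives c = (2, 3, -1).
Check: 2b1 + 3b2 - b3 = <3, 7, 3>.

<2, 3, -1>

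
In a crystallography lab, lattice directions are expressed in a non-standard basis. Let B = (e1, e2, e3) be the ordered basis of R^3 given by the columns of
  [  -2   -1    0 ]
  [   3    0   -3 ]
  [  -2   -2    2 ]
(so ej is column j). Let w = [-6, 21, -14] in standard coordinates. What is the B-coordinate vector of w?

We seek scalars with c_1 e1 + ... + c_3 e3 = w; equivalently solve M c = w where the columns of M are e1, ..., e3.
Row-reducing the augmented matrix [M | w] gives c = (3, 0, -4).
Check: 3e1 + 0·e2 - 4e3 = [-6, 21, -14].

[3, 0, -4]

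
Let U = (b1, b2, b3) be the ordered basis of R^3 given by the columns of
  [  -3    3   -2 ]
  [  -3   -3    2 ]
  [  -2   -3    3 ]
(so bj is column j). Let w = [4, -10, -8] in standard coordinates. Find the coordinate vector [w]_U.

[1, 3, 1]

Write w = c_1 b1 + ... + c_3 b3 and solve for the c_i.
Solving this 3x3 system gives c = (1, 3, 1).
Check: b1 + 3b2 + b3 = [4, -10, -8].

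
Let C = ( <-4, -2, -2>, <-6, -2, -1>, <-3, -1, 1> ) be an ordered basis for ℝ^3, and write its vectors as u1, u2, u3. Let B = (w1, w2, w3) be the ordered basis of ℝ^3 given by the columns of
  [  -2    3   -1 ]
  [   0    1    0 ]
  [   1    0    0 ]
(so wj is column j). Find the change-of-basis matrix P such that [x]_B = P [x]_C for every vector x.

[[-2, -1, 1], [-2, -2, -1], [2, 2, -2]]

Column j of P is [uj]_B, since P maps C-coordinates to B-coordinates.
Expressing u1 in B: u1 = -2w1 - 2w2 + 2w3, so column 1 of P is <-2, -2, 2>.
Doing the same for each uj gives P = [[-2, -1, 1], [-2, -2, -1], [2, 2, -2]].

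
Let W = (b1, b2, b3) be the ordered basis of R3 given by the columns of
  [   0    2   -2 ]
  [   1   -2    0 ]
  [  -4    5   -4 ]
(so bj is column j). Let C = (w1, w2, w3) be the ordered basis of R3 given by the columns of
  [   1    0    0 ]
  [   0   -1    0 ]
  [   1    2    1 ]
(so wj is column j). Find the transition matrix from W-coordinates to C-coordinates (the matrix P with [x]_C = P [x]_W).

[[0, 2, -2], [-1, 2, 0], [-2, -1, -2]]

Column j of P is [bj]_C, since P maps W-coordinates to C-coordinates.
Expressing b1 in C: b1 = 0·w1 - w2 - 2w3, so column 1 of P is (0, -1, -2).
Doing the same for each bj gives P = [[0, 2, -2], [-1, 2, 0], [-2, -1, -2]].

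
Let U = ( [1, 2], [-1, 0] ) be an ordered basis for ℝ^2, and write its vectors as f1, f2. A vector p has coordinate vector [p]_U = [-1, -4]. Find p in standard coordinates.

The coordinates say p = -f1 - 4f2; adding the scaled basis vectors gives [3, -2].

[3, -2]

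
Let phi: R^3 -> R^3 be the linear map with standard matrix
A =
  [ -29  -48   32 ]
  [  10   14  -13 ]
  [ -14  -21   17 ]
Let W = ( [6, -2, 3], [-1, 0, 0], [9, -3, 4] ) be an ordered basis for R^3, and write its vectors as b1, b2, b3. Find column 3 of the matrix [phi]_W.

Compute phi(b3) = A b3 = [11, -4, 5] in standard coordinates.
Then write this in W-coordinates: solve for y in y_1 b1 + ... + y_3 b3 = [11, -4, 5].
This gives y = [-1, 1, 2], which is column 3 of [phi]_W.

[-1, 1, 2]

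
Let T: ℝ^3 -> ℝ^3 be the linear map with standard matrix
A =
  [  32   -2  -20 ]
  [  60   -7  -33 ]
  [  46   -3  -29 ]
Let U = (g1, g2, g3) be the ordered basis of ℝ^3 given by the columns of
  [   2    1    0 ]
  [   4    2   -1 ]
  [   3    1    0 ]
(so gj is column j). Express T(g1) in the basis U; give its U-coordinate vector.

Column 1 of [T]_U is the U-coordinate vector of T(g1).
In standard coordinates T(g1) = A g1 = (-4, -7, -7).
Converting to U: (-4, -7, -7) = -3g1 + 2g2 - g3, so the coordinate vector is (-3, 2, -1).

(-3, 2, -1)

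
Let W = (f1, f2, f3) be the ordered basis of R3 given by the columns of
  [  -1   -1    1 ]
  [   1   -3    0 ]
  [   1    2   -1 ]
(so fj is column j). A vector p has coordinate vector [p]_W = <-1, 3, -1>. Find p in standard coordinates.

The coordinates say p = -f1 + 3f2 - f3; adding the scaled basis vectors gives <-3, -10, 6>.

<-3, -10, 6>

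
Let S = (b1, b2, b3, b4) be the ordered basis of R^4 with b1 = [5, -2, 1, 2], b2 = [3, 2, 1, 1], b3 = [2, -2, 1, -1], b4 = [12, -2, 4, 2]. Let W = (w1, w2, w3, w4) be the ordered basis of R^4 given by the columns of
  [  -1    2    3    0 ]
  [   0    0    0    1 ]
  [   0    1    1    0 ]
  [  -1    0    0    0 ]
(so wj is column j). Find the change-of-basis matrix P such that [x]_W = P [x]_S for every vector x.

Let M have columns bj and N have columns wj. Then for every x, N [x]_W = x = M [x]_S, so P = N^(-1) M.
Since det N = 1, N^(-1) has integer entries; multiplying gives P = [[-2, -1, 1, -2], [0, 1, 0, 2], [1, 0, 1, 2], [-2, 2, -2, -2]].

[[-2, -1, 1, -2], [0, 1, 0, 2], [1, 0, 1, 2], [-2, 2, -2, -2]]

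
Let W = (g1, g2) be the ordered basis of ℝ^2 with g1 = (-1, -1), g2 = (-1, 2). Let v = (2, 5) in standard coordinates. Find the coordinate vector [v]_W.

Write v = c_1 g1 + c_2 g2 and solve for the c_i.
System: -c_1 - c_2 = 2, -c_1 + 2c_2 = 5; solving gives c_1 = -3, c_2 = 1.
Check: -3g1 + g2 = (2, 5).

(-3, 1)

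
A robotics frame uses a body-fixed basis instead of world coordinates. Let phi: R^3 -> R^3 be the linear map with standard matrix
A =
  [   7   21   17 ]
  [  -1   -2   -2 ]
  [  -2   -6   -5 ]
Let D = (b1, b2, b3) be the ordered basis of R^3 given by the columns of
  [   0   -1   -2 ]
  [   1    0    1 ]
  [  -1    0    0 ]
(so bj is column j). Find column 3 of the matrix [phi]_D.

(2, -3, -2)

Column 3 of [phi]_D is the D-coordinate vector of phi(b3).
In standard coordinates phi(b3) = A b3 = (7, 0, -2).
Converting to D: (7, 0, -2) = 2b1 - 3b2 - 2b3, so the coordinate vector is (2, -3, -2).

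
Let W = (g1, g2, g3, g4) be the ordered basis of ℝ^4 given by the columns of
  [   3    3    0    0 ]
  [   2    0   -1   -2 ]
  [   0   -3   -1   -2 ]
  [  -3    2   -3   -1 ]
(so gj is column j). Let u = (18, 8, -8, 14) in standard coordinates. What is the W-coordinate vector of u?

(2, 4, -4, 0)

We seek scalars with c_1 g1 + ... + c_4 g4 = u; equivalently solve M c = u where the columns of M are g1, ..., g4.
Row-reducing the augmented matrix [M | u] gives c = (2, 4, -4, 0).
Check: 2g1 + 4g2 - 4g3 + 0·g4 = (18, 8, -8, 14).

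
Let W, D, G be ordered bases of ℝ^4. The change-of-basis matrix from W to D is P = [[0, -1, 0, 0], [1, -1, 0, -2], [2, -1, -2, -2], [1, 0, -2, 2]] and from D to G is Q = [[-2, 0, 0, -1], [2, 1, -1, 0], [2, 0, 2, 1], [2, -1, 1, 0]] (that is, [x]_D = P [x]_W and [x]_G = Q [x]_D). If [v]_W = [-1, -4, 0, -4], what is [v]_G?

[1, 9, 19, 7]

Apply P to get D-coordinates [4, 11, 10, -9], then Q to get G-coordinates.
The result is [v]_G = [1, 9, 19, 7].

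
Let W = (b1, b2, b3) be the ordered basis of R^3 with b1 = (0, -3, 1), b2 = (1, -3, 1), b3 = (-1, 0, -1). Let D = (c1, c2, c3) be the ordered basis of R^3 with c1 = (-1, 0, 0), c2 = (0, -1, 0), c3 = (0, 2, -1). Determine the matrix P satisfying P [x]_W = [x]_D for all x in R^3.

Let M have columns bj and N have columns cj. Then for every x, N [x]_D = x = M [x]_W, so P = N^(-1) M.
Since det N = -1, N^(-1) has integer entries; multiplying gives P = [[0, -1, 1], [1, 1, 2], [-1, -1, 1]].

[[0, -1, 1], [1, 1, 2], [-1, -1, 1]]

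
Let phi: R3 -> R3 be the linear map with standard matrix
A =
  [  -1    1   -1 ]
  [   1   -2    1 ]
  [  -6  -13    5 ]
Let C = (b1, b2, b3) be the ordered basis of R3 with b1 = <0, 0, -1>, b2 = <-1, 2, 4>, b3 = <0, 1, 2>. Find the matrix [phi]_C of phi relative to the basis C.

[[3, -2, 3], [-1, 1, 1], [1, -3, -2]]

With P the matrix whose columns are b1, ..., b3, [phi]_C = P^(-1) A P.
Column by column: phi(b1) = A b1 = <1, -1, -5>; its C-coordinates <3, -1, 1> give column 1.
Continuing for each basis vector yields [phi]_C = [[3, -2, 3], [-1, 1, 1], [1, -3, -2]].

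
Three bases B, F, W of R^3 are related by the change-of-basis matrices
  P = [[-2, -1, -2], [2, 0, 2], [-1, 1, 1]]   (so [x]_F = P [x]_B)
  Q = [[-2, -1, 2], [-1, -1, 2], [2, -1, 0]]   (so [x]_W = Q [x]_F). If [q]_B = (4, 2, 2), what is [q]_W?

Apply P to get F-coordinates (-14, 12, 0), then Q to get W-coordinates.
The result is [q]_W = (16, 2, -40).

(16, 2, -40)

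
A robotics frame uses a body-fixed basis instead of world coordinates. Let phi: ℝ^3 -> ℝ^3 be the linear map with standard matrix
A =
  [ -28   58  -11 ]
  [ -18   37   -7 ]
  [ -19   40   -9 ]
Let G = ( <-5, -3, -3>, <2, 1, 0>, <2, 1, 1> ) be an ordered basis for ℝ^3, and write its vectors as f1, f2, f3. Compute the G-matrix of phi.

[[-1, 0, 3], [-2, -1, 1], [-1, 2, 2]]

The j-th column of [phi]_G is [phi(fj)]_G.
phi(f1) = A f1 = <-1, 0, 2> = -f1 - 2f2 - f3, so column 1 is <-1, -2, -1>.
Repeating for f2, f3 and assembling the columns gives [[-1, 0, 3], [-2, -1, 1], [-1, 2, 2]].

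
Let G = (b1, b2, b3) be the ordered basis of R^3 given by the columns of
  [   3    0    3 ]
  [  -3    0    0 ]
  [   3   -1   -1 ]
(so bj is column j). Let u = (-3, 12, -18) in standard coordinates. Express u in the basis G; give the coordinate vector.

(-4, 3, 3)

[u]_G is the unique c with M c = u, where M has columns b1, ..., b3.
Row-reducing the augmented matrix [M | u] gives c = (-4, 3, 3).
Check: -4b1 + 3b2 + 3b3 = (-3, 12, -18).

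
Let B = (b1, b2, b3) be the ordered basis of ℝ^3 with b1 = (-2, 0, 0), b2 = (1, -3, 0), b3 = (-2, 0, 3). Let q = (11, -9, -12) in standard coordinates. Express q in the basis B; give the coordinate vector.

We seek scalars with c_1 b1 + ... + c_3 b3 = q; equivalently solve M c = q where the columns of M are b1, ..., b3.
Row-reducing the augmented matrix [M | q] gives c = (0, 3, -4).
Check: 0·b1 + 3b2 - 4b3 = (11, -9, -12).

(0, 3, -4)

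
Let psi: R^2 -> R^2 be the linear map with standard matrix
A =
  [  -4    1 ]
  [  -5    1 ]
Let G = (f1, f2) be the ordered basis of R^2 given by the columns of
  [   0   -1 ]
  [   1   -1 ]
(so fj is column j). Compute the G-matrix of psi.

With P the matrix whose columns are f1, f2, [psi]_G = P^(-1) A P.
Column by column: psi(f1) = A f1 = (1, 1); its G-coordinates (0, -1) give column 1.
Continuing for each basis vector yields [psi]_G = [[0, 1], [-1, -3]].

[[0, 1], [-1, -3]]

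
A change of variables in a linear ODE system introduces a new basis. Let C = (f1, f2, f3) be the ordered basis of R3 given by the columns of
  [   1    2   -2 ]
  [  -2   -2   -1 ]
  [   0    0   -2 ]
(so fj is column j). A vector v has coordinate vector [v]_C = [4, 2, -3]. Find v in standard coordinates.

[14, -9, 6]

By definition v = 4f1 + 2f2 - 3f3.
Summing componentwise gives [14, -9, 6].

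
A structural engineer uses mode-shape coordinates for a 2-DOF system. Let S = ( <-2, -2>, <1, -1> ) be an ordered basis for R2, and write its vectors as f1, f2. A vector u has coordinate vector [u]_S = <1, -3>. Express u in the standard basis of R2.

u = M [u]_S, where M has columns f1, f2.
Carrying out the matrix-vector product, u = <-5, 1>.

<-5, 1>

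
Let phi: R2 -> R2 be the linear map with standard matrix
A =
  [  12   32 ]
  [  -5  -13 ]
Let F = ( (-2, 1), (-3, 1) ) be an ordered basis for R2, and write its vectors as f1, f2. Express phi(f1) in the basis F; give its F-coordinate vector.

Column 1 of [phi]_F is the F-coordinate vector of phi(f1).
In standard coordinates phi(f1) = A f1 = (8, -3).
Converting to F: (8, -3) = -f1 - 2f2, so the coordinate vector is (-1, -2).

(-1, -2)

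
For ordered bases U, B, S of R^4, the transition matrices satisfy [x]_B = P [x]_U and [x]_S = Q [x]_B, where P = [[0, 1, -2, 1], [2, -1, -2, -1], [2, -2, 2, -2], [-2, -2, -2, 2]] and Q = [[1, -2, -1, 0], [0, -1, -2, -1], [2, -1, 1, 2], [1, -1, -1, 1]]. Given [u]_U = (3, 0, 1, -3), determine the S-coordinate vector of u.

(-33, -21, -31, -40)

Apply P to get B-coordinates (-5, 7, 14, -14), then Q to get S-coordinates.
The result is [u]_S = (-33, -21, -31, -40).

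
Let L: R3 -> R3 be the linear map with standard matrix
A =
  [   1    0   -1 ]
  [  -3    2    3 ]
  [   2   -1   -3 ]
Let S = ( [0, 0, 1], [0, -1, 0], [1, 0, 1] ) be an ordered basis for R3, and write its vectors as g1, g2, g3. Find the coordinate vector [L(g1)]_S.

Column 1 of [L]_S is the S-coordinate vector of L(g1).
In standard coordinates L(g1) = A g1 = [-1, 3, -3].
Converting to S: [-1, 3, -3] = -2g1 - 3g2 - g3, so the coordinate vector is [-2, -3, -1].

[-2, -3, -1]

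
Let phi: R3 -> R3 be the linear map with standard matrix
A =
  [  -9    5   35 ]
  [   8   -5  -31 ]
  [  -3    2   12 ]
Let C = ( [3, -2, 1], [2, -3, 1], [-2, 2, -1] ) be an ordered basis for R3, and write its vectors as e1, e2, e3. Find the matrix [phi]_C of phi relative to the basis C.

[[0, 2, -3], [-1, 0, -1], [0, 2, -2]]

With P the matrix whose columns are e1, ..., e3, [phi]_C = P^(-1) A P.
Column by column: phi(e1) = A e1 = [-2, 3, -1]; its C-coordinates [0, -1, 0] give column 1.
Continuing for each basis vector yields [phi]_C = [[0, 2, -3], [-1, 0, -1], [0, 2, -2]].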